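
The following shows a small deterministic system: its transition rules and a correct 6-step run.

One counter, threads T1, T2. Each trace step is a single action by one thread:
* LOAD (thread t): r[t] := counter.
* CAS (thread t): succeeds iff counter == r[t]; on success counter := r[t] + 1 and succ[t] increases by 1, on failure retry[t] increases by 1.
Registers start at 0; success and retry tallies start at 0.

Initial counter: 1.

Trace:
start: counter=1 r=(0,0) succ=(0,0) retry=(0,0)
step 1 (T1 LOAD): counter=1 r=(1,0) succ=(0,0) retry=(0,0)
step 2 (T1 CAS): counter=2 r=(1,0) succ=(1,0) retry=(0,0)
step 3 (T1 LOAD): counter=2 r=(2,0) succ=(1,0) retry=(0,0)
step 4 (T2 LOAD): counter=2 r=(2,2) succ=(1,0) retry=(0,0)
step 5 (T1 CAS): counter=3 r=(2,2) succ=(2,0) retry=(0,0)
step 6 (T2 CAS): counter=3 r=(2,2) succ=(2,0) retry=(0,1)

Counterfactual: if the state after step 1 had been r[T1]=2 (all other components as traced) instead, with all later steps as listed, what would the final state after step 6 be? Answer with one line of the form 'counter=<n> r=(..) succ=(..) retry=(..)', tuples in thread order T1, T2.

state after step 1 := counter=1 r=(2,0) succ=(0,0) retry=(0,0)
step 2 (T1 CAS): counter=1 r=(2,0) succ=(0,0) retry=(1,0)
step 3 (T1 LOAD): counter=1 r=(1,0) succ=(0,0) retry=(1,0)
step 4 (T2 LOAD): counter=1 r=(1,1) succ=(0,0) retry=(1,0)
step 5 (T1 CAS): counter=2 r=(1,1) succ=(1,0) retry=(1,0)
step 6 (T2 CAS): counter=2 r=(1,1) succ=(1,0) retry=(1,1)

counter=2 r=(1,1) succ=(1,0) retry=(1,1)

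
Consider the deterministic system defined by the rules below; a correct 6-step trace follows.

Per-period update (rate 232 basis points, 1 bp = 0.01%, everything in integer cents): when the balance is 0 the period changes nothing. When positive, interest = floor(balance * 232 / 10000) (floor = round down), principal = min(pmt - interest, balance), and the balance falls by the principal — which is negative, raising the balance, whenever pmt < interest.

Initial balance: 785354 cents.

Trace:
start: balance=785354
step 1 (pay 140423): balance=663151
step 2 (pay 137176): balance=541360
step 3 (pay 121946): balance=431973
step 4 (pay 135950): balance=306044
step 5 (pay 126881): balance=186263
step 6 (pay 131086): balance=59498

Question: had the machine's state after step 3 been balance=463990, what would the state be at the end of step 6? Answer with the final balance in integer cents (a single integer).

93795

state after step 3 := balance=463990
step 4 (pay 135950): balance=338804
step 5 (pay 126881): balance=219783
step 6 (pay 131086): balance=93795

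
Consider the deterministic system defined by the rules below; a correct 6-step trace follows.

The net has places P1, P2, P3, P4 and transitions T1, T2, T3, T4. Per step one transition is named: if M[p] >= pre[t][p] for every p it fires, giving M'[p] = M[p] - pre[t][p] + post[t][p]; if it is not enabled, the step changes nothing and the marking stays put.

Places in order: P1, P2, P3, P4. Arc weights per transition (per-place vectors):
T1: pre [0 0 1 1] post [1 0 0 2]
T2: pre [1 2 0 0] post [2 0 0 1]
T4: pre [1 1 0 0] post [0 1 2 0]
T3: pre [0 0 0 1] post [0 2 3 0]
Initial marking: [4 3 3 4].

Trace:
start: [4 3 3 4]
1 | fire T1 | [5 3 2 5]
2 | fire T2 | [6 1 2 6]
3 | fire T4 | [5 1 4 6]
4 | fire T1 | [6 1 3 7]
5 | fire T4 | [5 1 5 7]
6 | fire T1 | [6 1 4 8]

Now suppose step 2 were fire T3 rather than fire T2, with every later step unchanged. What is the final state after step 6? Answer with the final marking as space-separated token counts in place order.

(re-executing from step 2 with the substitution; state before step 2: [5 3 2 5])
2 | fire T3 | [5 5 5 4]
3 | fire T4 | [4 5 7 4]
4 | fire T1 | [5 5 6 5]
5 | fire T4 | [4 5 8 5]
6 | fire T1 | [5 5 7 6]

5 5 7 6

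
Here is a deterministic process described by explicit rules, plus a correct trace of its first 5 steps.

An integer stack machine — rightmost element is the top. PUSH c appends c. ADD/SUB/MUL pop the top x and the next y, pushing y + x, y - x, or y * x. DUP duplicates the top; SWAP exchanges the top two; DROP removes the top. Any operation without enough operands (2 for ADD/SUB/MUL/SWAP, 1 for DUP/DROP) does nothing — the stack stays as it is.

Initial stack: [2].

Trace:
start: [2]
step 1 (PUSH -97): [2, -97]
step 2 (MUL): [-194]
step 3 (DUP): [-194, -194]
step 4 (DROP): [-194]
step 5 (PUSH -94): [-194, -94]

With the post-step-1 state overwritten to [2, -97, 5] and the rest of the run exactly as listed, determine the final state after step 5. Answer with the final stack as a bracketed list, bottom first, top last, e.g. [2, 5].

state after step 1 := [2, -97, 5]
step 2 (MUL): [2, -485]
step 3 (DUP): [2, -485, -485]
step 4 (DROP): [2, -485]
step 5 (PUSH -94): [2, -485, -94]

[2, -485, -94]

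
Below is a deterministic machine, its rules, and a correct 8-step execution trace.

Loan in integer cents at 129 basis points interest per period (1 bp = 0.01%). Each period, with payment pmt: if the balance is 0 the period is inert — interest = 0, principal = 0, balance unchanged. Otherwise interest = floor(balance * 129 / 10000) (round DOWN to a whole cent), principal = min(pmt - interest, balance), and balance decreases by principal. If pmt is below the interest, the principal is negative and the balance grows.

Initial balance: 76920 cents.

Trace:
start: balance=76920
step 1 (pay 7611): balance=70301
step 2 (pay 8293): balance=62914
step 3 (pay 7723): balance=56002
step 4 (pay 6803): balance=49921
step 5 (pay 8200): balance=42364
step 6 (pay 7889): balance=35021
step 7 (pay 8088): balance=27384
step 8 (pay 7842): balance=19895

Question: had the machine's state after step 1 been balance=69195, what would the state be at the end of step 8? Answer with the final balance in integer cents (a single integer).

state after step 1 := balance=69195
step 2 (pay 8293): balance=61794
step 3 (pay 7723): balance=54868
step 4 (pay 6803): balance=48772
step 5 (pay 8200): balance=41201
step 6 (pay 7889): balance=33843
step 7 (pay 8088): balance=26191
step 8 (pay 7842): balance=18686

18686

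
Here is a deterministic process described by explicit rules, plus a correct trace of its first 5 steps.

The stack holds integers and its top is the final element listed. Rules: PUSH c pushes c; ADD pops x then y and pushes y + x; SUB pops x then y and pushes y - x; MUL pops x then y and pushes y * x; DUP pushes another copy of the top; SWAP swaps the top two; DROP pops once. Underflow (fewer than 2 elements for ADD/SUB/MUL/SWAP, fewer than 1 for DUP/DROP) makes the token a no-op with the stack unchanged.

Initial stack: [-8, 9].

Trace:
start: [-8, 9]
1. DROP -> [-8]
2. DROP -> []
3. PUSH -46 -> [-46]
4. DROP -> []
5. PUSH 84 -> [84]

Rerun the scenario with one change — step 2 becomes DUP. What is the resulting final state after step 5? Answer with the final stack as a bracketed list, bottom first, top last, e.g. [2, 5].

[-8, -8, 84]

(re-executing from step 2 with the substitution; state before step 2: [-8])
2. DUP -> [-8, -8]
3. PUSH -46 -> [-8, -8, -46]
4. DROP -> [-8, -8]
5. PUSH 84 -> [-8, -8, 84]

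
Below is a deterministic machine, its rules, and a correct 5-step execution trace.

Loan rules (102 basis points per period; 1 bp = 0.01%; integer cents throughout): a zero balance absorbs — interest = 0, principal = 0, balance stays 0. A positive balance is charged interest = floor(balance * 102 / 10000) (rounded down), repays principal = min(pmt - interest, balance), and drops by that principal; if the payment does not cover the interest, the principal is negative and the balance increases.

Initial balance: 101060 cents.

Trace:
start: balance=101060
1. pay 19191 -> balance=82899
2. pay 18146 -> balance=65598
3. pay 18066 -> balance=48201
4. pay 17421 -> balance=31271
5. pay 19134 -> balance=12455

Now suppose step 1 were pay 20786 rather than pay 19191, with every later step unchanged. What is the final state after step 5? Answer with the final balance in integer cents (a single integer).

10795

(re-executing from step 1 with the substitution; state before step 1: balance=101060)
1. pay 20786 -> balance=81304
2. pay 18146 -> balance=63987
3. pay 18066 -> balance=46573
4. pay 17421 -> balance=29627
5. pay 19134 -> balance=10795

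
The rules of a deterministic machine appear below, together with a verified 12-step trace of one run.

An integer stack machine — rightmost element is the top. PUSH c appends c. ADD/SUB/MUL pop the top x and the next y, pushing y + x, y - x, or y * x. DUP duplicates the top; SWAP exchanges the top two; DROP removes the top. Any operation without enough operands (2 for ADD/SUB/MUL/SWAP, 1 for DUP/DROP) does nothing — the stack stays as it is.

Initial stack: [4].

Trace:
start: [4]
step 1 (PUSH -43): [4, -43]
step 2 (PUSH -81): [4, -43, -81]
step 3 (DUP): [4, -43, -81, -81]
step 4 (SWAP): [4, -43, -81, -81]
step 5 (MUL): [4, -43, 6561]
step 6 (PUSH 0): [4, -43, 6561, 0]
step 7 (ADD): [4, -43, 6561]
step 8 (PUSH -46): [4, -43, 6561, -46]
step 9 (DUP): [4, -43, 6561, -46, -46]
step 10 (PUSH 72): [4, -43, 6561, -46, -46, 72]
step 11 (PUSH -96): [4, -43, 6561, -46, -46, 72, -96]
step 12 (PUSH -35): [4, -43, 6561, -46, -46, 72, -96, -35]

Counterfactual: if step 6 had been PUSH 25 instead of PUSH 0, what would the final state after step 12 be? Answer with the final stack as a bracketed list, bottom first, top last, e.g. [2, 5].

[4, -43, 6586, -46, -46, 72, -96, -35]

(re-executing from step 6 with the substitution; state before step 6: [4, -43, 6561])
step 6 (PUSH 25): [4, -43, 6561, 25]
step 7 (ADD): [4, -43, 6586]
step 8 (PUSH -46): [4, -43, 6586, -46]
step 9 (DUP): [4, -43, 6586, -46, -46]
step 10 (PUSH 72): [4, -43, 6586, -46, -46, 72]
step 11 (PUSH -96): [4, -43, 6586, -46, -46, 72, -96]
step 12 (PUSH -35): [4, -43, 6586, -46, -46, 72, -96, -35]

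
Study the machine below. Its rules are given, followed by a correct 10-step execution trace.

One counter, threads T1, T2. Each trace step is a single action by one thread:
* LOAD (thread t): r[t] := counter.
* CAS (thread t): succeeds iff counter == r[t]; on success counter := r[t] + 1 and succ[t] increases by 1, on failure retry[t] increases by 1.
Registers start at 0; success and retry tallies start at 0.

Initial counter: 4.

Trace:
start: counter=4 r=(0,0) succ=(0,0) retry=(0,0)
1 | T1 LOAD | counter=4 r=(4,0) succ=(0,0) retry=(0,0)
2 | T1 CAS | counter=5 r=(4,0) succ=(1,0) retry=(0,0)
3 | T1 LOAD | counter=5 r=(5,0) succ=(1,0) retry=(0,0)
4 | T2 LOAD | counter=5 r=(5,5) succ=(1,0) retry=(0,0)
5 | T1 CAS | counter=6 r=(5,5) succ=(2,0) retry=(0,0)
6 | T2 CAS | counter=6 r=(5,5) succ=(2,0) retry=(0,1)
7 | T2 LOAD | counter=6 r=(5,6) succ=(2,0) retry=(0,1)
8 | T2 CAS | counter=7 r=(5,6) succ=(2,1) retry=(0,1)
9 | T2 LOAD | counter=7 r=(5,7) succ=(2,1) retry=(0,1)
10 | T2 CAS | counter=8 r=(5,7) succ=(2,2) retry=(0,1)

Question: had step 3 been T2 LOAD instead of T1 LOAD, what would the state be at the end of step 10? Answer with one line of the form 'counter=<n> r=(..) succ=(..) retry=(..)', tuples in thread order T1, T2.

counter=8 r=(4,7) succ=(1,3) retry=(1,0)

(re-executing from step 3 with the substitution; state before step 3: counter=5 r=(4,0) succ=(1,0) retry=(0,0))
3 | T2 LOAD | counter=5 r=(4,5) succ=(1,0) retry=(0,0)
4 | T2 LOAD | counter=5 r=(4,5) succ=(1,0) retry=(0,0)
5 | T1 CAS | counter=5 r=(4,5) succ=(1,0) retry=(1,0)
6 | T2 CAS | counter=6 r=(4,5) succ=(1,1) retry=(1,0)
7 | T2 LOAD | counter=6 r=(4,6) succ=(1,1) retry=(1,0)
8 | T2 CAS | counter=7 r=(4,6) succ=(1,2) retry=(1,0)
9 | T2 LOAD | counter=7 r=(4,7) succ=(1,2) retry=(1,0)
10 | T2 CAS | counter=8 r=(4,7) succ=(1,3) retry=(1,0)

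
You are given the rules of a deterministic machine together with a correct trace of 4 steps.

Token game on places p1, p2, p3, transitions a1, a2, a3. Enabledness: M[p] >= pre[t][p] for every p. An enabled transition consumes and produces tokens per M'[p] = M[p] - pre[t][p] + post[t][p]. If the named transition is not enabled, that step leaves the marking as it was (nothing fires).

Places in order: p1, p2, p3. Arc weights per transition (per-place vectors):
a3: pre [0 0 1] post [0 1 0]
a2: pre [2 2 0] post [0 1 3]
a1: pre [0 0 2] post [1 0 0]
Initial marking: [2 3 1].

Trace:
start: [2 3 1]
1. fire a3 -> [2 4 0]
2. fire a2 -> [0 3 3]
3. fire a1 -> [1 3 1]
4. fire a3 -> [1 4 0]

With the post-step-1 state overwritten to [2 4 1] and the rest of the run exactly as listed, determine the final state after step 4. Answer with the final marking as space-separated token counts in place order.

state after step 1 := [2 4 1]
2. fire a2 -> [0 3 4]
3. fire a1 -> [1 3 2]
4. fire a3 -> [1 4 1]

1 4 1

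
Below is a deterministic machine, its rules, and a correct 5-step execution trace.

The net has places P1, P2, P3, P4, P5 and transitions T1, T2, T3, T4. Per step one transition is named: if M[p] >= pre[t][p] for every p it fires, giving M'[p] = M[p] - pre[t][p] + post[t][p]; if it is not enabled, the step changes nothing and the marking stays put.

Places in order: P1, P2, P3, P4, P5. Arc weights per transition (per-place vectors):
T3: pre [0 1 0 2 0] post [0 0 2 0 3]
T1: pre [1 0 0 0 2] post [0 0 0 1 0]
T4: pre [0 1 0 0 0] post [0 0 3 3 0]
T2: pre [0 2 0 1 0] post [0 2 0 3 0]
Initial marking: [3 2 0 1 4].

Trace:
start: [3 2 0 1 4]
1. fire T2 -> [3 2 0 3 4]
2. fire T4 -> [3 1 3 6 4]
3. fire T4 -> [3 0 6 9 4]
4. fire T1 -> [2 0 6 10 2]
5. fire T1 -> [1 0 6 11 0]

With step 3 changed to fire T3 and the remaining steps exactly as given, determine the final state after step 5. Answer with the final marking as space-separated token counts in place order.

1 0 5 6 3

(re-executing from step 3 with the substitution; state before step 3: [3 1 3 6 4])
3. fire T3 -> [3 0 5 4 7]
4. fire T1 -> [2 0 5 5 5]
5. fire T1 -> [1 0 5 6 3]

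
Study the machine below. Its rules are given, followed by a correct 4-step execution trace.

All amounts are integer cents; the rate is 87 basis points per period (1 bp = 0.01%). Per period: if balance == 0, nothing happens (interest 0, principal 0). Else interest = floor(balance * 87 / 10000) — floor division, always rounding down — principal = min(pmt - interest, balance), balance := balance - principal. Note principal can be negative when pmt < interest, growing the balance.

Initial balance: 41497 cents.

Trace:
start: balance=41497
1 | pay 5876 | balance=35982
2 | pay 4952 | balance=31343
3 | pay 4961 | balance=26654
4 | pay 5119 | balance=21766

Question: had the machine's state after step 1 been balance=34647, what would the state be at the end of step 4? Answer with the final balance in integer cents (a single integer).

state after step 1 := balance=34647
2 | pay 4952 | balance=29996
3 | pay 4961 | balance=25295
4 | pay 5119 | balance=20396

20396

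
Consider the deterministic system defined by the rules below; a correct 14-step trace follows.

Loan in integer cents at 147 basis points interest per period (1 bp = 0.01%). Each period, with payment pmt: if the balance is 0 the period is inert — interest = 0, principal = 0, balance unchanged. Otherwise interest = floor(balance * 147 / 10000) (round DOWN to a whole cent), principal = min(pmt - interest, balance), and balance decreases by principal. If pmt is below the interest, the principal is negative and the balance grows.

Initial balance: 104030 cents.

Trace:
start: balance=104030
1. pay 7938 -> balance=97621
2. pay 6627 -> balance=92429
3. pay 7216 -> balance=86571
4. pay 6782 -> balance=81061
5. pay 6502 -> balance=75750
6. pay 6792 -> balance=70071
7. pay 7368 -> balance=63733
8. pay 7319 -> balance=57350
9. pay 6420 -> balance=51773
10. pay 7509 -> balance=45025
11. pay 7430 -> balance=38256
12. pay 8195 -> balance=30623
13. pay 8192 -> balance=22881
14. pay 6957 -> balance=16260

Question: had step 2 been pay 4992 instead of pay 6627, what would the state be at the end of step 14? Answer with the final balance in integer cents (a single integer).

(re-executing from step 2 with the substitution; state before step 2: balance=97621)
2. pay 4992 -> balance=94064
3. pay 7216 -> balance=88230
4. pay 6782 -> balance=82744
5. pay 6502 -> balance=77458
6. pay 6792 -> balance=71804
7. pay 7368 -> balance=65491
8. pay 7319 -> balance=59134
9. pay 6420 -> balance=53583
10. pay 7509 -> balance=46861
11. pay 7430 -> balance=40119
12. pay 8195 -> balance=32513
13. pay 8192 -> balance=24798
14. pay 6957 -> balance=18205

18205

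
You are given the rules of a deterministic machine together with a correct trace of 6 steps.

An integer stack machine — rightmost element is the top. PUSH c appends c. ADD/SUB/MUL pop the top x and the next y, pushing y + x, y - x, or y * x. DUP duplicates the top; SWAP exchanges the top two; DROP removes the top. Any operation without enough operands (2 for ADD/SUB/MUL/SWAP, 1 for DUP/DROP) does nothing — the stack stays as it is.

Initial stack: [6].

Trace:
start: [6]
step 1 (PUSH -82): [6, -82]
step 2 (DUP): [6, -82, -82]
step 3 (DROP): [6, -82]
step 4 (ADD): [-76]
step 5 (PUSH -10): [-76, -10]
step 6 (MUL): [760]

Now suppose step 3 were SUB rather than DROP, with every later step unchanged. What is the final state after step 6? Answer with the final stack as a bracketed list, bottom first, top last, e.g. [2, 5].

[-60]

(re-executing from step 3 with the substitution; state before step 3: [6, -82, -82])
step 3 (SUB): [6, 0]
step 4 (ADD): [6]
step 5 (PUSH -10): [6, -10]
step 6 (MUL): [-60]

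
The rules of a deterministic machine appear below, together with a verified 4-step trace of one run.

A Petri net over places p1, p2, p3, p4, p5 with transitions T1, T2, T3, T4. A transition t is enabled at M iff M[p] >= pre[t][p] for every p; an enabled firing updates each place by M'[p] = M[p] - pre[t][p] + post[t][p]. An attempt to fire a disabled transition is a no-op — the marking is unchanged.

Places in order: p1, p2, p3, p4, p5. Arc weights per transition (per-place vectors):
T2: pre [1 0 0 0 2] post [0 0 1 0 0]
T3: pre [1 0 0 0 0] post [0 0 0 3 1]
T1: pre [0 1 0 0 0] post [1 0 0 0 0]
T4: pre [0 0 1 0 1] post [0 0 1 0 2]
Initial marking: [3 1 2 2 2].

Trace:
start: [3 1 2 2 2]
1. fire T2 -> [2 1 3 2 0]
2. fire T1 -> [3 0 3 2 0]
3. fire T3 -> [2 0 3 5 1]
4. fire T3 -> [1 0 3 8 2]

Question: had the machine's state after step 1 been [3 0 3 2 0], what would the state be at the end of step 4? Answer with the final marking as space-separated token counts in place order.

state after step 1 := [3 0 3 2 0]
2. fire T1 -> [3 0 3 2 0]
3. fire T3 -> [2 0 3 5 1]
4. fire T3 -> [1 0 3 8 2]

1 0 3 8 2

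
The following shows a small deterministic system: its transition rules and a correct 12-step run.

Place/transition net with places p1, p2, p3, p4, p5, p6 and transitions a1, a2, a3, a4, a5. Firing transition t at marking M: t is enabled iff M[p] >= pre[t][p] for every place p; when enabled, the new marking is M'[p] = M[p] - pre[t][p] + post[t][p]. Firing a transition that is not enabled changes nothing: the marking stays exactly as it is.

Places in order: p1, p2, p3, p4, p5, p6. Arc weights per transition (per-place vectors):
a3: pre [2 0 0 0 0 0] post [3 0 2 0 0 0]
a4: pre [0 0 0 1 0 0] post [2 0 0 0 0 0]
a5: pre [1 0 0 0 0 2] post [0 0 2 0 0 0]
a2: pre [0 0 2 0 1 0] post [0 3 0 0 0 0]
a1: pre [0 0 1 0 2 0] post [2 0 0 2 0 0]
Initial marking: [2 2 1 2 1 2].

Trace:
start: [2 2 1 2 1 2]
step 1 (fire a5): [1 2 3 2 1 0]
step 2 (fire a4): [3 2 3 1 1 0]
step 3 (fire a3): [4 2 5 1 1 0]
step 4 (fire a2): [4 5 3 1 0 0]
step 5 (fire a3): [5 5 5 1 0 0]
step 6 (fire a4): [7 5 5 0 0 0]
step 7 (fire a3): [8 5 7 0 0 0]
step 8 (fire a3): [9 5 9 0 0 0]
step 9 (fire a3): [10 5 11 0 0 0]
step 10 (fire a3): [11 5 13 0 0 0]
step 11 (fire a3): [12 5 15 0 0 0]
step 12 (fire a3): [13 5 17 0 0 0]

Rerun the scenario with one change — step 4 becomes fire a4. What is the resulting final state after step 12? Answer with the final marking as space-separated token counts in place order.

13 2 19 0 1 0

(re-executing from step 4 with the substitution; state before step 4: [4 2 5 1 1 0])
step 4 (fire a4): [6 2 5 0 1 0]
step 5 (fire a3): [7 2 7 0 1 0]
step 6 (fire a4): [7 2 7 0 1 0]
step 7 (fire a3): [8 2 9 0 1 0]
step 8 (fire a3): [9 2 11 0 1 0]
step 9 (fire a3): [10 2 13 0 1 0]
step 10 (fire a3): [11 2 15 0 1 0]
step 11 (fire a3): [12 2 17 0 1 0]
step 12 (fire a3): [13 2 19 0 1 0]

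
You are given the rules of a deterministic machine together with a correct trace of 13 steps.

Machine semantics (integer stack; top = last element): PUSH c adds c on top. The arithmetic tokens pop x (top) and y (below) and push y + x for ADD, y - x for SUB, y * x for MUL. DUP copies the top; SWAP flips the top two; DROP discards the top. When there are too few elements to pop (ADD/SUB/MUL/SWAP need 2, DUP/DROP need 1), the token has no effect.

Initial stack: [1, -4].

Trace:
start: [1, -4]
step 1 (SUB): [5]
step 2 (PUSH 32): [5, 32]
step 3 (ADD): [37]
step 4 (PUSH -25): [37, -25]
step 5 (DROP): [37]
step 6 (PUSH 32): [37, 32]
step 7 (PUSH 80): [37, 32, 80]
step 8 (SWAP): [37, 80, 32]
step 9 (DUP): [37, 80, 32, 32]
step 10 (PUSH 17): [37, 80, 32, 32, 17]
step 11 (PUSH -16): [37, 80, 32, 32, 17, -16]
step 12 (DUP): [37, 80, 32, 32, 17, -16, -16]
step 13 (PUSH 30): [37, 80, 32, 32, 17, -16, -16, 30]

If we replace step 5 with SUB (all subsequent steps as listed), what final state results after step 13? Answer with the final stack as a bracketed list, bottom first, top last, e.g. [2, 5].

(re-executing from step 5 with the substitution; state before step 5: [37, -25])
step 5 (SUB): [62]
step 6 (PUSH 32): [62, 32]
step 7 (PUSH 80): [62, 32, 80]
step 8 (SWAP): [62, 80, 32]
step 9 (DUP): [62, 80, 32, 32]
step 10 (PUSH 17): [62, 80, 32, 32, 17]
step 11 (PUSH -16): [62, 80, 32, 32, 17, -16]
step 12 (DUP): [62, 80, 32, 32, 17, -16, -16]
step 13 (PUSH 30): [62, 80, 32, 32, 17, -16, -16, 30]

[62, 80, 32, 32, 17, -16, -16, 30]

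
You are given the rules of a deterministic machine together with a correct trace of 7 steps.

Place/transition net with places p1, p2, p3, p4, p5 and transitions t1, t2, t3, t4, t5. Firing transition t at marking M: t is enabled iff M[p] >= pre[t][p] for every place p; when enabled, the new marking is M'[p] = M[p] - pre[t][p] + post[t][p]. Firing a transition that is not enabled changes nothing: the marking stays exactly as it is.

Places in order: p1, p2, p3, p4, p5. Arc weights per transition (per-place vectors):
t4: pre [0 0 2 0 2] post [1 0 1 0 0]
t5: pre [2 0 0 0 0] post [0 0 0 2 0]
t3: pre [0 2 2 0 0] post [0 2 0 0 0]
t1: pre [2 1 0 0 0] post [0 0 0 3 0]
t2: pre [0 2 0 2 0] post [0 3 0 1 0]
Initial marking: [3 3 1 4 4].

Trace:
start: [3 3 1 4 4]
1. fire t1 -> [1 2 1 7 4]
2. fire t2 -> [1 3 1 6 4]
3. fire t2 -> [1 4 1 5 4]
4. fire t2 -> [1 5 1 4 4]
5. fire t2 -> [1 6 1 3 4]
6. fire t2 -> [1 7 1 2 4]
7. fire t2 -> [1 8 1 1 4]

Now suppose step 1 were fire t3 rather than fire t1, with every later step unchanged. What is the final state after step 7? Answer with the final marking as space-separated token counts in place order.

(re-executing from step 1 with the substitution; state before step 1: [3 3 1 4 4])
1. fire t3 -> [3 3 1 4 4]
2. fire t2 -> [3 4 1 3 4]
3. fire t2 -> [3 5 1 2 4]
4. fire t2 -> [3 6 1 1 4]
5. fire t2 -> [3 6 1 1 4]
6. fire t2 -> [3 6 1 1 4]
7. fire t2 -> [3 6 1 1 4]

3 6 1 1 4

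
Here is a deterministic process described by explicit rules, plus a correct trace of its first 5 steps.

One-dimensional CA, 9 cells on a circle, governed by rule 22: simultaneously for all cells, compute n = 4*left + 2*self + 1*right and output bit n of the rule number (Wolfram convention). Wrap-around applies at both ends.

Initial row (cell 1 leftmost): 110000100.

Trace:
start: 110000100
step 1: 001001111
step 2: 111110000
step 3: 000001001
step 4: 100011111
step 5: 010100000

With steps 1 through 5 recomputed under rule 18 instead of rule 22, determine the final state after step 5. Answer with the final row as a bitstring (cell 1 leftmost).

(re-executing steps 1..5 under rule 18; state before step 1: 110000100)
step 1: 001001011
step 2: 110110000
step 3: 000001001
step 4: 100010110
step 5: 010100000

010100000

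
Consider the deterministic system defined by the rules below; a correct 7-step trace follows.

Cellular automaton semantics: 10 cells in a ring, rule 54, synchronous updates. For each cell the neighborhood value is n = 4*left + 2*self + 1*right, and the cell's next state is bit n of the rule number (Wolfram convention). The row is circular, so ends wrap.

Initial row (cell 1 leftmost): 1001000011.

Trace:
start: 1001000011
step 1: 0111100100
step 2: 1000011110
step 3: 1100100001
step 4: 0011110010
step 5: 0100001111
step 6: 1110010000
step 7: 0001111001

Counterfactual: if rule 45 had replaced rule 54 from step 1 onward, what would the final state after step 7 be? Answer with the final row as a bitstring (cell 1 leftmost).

0010100001

(re-executing steps 1..7 under rule 45; state before step 1: 1001000011)
step 1: 0001011010
step 2: 1101110110
step 3: 1011001101
step 4: 0110001011
step 5: 1100101110
step 6: 1000111001
step 7: 0010100001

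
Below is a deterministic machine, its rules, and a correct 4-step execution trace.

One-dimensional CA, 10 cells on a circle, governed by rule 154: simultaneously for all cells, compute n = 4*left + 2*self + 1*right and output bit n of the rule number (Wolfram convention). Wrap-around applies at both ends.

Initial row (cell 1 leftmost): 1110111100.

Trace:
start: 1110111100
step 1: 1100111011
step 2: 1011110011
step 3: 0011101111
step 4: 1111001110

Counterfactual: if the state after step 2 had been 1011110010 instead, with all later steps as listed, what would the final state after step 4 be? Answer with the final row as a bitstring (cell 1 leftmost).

0111001010

state after step 2 := 1011110010
step 3: 0011101100
step 4: 0111001010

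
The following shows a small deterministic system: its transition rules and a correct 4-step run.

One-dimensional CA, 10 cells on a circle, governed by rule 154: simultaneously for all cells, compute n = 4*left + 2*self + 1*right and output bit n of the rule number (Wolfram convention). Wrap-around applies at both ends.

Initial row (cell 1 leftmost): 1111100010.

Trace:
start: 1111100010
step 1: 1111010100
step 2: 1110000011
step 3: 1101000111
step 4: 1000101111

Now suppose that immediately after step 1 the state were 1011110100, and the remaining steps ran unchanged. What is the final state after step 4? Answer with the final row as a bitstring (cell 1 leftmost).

state after step 1 := 1011110100
step 2: 0011100011
step 3: 1111010110
step 4: 1110000100

1110000100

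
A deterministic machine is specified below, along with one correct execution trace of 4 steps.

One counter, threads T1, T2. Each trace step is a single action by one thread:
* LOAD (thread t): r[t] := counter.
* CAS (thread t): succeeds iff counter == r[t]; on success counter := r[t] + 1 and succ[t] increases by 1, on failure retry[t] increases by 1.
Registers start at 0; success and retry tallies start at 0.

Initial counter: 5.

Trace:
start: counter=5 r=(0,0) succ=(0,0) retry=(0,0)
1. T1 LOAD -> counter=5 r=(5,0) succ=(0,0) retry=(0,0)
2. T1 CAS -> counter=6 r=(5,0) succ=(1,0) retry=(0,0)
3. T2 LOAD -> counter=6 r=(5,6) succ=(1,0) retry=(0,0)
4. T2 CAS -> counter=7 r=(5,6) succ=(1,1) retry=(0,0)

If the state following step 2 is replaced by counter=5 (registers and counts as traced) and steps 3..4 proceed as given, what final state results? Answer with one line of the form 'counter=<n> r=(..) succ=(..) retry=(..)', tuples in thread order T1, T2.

counter=6 r=(5,5) succ=(1,1) retry=(0,0)

state after step 2 := counter=5 r=(5,0) succ=(1,0) retry=(0,0)
3. T2 LOAD -> counter=5 r=(5,5) succ=(1,0) retry=(0,0)
4. T2 CAS -> counter=6 r=(5,5) succ=(1,1) retry=(0,0)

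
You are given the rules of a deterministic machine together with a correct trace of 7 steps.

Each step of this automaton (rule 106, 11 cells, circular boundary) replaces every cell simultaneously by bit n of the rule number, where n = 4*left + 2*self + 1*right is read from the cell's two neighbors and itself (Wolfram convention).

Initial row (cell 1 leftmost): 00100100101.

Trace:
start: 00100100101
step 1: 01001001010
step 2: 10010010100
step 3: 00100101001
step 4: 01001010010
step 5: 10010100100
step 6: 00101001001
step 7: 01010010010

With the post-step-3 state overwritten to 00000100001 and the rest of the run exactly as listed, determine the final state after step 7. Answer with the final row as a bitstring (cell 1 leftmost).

state after step 3 := 00000100001
step 4: 00001000010
step 5: 00010000100
step 6: 00100001000
step 7: 01000010000

01000010000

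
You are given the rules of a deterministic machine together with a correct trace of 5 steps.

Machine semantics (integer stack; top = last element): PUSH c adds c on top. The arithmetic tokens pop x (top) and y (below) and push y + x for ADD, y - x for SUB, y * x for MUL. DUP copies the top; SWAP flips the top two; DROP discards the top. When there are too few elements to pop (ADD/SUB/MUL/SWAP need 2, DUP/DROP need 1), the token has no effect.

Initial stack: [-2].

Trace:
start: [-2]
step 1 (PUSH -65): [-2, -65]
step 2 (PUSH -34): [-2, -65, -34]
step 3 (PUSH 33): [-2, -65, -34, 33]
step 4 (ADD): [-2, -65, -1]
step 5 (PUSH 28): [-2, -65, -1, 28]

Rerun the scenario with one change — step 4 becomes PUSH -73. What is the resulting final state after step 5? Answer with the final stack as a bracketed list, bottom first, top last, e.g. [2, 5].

[-2, -65, -34, 33, -73, 28]

(re-executing from step 4 with the substitution; state before step 4: [-2, -65, -34, 33])
step 4 (PUSH -73): [-2, -65, -34, 33, -73]
step 5 (PUSH 28): [-2, -65, -34, 33, -73, 28]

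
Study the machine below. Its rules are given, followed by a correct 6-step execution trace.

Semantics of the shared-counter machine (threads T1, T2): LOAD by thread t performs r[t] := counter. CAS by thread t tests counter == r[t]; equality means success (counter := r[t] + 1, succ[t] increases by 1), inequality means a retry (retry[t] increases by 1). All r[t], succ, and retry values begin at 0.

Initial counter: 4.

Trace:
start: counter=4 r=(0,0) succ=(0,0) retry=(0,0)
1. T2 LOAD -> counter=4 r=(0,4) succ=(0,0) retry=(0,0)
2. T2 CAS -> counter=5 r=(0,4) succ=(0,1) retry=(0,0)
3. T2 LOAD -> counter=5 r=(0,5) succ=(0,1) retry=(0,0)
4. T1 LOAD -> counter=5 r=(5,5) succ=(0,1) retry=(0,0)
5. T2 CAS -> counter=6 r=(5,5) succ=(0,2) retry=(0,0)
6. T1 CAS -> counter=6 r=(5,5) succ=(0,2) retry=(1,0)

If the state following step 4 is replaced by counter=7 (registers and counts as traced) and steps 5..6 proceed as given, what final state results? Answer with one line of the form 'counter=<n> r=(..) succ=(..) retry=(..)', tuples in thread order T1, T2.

state after step 4 := counter=7 r=(5,5) succ=(0,1) retry=(0,0)
5. T2 CAS -> counter=7 r=(5,5) succ=(0,1) retry=(0,1)
6. T1 CAS -> counter=7 r=(5,5) succ=(0,1) retry=(1,1)

counter=7 r=(5,5) succ=(0,1) retry=(1,1)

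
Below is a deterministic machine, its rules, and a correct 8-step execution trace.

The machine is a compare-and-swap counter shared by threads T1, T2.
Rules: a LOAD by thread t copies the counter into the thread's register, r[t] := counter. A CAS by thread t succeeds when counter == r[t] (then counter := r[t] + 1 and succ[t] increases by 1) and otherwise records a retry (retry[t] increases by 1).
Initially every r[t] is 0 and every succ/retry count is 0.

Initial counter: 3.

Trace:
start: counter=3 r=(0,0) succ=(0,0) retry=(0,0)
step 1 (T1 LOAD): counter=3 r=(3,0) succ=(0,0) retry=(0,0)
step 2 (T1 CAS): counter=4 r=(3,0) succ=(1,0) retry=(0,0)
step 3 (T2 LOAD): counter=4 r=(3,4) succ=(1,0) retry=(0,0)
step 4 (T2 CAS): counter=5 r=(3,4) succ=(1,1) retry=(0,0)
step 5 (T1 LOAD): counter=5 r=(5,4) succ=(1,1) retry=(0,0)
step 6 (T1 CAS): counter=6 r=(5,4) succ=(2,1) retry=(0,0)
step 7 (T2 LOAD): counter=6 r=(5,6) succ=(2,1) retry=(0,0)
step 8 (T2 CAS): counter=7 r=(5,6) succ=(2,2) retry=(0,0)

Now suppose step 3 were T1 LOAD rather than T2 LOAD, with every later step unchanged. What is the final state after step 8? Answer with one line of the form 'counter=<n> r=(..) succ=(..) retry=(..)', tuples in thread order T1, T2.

counter=6 r=(4,5) succ=(2,1) retry=(0,1)

(re-executing from step 3 with the substitution; state before step 3: counter=4 r=(3,0) succ=(1,0) retry=(0,0))
step 3 (T1 LOAD): counter=4 r=(4,0) succ=(1,0) retry=(0,0)
step 4 (T2 CAS): counter=4 r=(4,0) succ=(1,0) retry=(0,1)
step 5 (T1 LOAD): counter=4 r=(4,0) succ=(1,0) retry=(0,1)
step 6 (T1 CAS): counter=5 r=(4,0) succ=(2,0) retry=(0,1)
step 7 (T2 LOAD): counter=5 r=(4,5) succ=(2,0) retry=(0,1)
step 8 (T2 CAS): counter=6 r=(4,5) succ=(2,1) retry=(0,1)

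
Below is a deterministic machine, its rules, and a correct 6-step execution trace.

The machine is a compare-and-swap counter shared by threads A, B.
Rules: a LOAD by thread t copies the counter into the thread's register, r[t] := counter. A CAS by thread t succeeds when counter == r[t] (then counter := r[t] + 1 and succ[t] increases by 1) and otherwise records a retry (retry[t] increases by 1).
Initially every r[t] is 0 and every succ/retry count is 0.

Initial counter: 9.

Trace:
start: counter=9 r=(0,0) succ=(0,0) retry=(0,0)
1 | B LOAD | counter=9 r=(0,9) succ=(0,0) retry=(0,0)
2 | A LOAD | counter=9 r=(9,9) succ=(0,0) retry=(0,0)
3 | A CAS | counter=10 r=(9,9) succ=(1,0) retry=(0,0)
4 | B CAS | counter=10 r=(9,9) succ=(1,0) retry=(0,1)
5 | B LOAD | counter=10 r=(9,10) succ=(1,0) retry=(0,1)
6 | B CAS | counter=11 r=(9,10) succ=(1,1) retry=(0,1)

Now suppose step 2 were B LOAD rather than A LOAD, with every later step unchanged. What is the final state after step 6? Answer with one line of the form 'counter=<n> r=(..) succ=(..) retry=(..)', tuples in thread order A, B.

counter=11 r=(0,10) succ=(0,2) retry=(1,0)

(re-executing from step 2 with the substitution; state before step 2: counter=9 r=(0,9) succ=(0,0) retry=(0,0))
2 | B LOAD | counter=9 r=(0,9) succ=(0,0) retry=(0,0)
3 | A CAS | counter=9 r=(0,9) succ=(0,0) retry=(1,0)
4 | B CAS | counter=10 r=(0,9) succ=(0,1) retry=(1,0)
5 | B LOAD | counter=10 r=(0,10) succ=(0,1) retry=(1,0)
6 | B CAS | counter=11 r=(0,10) succ=(0,2) retry=(1,0)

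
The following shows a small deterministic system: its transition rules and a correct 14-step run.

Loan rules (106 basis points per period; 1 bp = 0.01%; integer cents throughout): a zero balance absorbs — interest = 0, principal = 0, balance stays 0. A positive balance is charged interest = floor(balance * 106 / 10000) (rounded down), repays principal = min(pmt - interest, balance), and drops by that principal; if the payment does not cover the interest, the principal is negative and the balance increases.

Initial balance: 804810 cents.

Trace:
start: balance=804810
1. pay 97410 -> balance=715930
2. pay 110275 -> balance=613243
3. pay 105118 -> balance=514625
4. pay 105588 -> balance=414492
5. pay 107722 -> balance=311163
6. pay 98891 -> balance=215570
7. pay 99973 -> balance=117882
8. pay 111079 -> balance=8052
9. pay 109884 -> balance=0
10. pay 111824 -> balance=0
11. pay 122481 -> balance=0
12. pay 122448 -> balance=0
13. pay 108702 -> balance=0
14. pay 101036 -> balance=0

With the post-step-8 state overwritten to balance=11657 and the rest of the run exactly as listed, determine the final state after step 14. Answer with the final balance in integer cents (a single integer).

state after step 8 := balance=11657
9. pay 109884 -> balance=0
10. pay 111824 -> balance=0
11. pay 122481 -> balance=0
12. pay 122448 -> balance=0
13. pay 108702 -> balance=0
14. pay 101036 -> balance=0

0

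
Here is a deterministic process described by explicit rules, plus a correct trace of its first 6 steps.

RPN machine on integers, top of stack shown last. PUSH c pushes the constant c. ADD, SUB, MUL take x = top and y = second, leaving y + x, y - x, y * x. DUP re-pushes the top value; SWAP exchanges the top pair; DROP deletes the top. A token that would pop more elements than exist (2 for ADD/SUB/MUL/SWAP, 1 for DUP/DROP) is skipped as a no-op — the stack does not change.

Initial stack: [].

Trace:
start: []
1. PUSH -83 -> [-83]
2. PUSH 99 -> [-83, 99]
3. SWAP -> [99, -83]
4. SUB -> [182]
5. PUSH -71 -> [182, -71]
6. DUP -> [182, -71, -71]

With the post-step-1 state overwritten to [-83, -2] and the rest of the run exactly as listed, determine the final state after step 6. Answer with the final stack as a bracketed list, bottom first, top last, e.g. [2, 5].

state after step 1 := [-83, -2]
2. PUSH 99 -> [-83, -2, 99]
3. SWAP -> [-83, 99, -2]
4. SUB -> [-83, 101]
5. PUSH -71 -> [-83, 101, -71]
6. DUP -> [-83, 101, -71, -71]

[-83, 101, -71, -71]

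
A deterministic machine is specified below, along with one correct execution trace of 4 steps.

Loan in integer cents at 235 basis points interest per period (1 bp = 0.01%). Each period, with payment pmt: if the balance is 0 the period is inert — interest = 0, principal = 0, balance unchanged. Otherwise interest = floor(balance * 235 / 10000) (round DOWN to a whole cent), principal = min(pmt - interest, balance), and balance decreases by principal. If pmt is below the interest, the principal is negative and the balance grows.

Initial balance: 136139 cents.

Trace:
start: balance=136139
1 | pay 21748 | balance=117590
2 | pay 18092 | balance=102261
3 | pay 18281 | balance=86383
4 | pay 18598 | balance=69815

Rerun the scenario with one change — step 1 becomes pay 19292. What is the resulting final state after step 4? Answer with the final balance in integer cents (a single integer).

(re-executing from step 1 with the substitution; state before step 1: balance=136139)
1 | pay 19292 | balance=120046
2 | pay 18092 | balance=104775
3 | pay 18281 | balance=88956
4 | pay 18598 | balance=72448

72448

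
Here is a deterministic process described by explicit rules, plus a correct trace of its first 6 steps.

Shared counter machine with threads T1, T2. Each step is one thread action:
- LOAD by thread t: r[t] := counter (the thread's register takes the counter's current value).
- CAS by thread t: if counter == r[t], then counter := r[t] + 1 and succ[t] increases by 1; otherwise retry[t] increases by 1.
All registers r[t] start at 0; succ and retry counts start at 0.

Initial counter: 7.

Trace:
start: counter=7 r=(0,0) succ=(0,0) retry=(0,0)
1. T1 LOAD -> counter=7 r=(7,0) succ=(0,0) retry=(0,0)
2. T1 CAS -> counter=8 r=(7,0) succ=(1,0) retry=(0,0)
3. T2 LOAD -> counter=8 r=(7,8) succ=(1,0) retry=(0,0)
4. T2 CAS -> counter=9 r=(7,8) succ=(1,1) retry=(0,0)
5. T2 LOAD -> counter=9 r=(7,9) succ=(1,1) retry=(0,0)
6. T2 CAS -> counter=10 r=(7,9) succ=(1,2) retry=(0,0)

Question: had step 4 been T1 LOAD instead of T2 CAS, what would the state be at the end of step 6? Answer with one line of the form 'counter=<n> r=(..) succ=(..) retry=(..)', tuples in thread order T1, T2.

counter=9 r=(8,8) succ=(1,1) retry=(0,0)

(re-executing from step 4 with the substitution; state before step 4: counter=8 r=(7,8) succ=(1,0) retry=(0,0))
4. T1 LOAD -> counter=8 r=(8,8) succ=(1,0) retry=(0,0)
5. T2 LOAD -> counter=8 r=(8,8) succ=(1,0) retry=(0,0)
6. T2 CAS -> counter=9 r=(8,8) succ=(1,1) retry=(0,0)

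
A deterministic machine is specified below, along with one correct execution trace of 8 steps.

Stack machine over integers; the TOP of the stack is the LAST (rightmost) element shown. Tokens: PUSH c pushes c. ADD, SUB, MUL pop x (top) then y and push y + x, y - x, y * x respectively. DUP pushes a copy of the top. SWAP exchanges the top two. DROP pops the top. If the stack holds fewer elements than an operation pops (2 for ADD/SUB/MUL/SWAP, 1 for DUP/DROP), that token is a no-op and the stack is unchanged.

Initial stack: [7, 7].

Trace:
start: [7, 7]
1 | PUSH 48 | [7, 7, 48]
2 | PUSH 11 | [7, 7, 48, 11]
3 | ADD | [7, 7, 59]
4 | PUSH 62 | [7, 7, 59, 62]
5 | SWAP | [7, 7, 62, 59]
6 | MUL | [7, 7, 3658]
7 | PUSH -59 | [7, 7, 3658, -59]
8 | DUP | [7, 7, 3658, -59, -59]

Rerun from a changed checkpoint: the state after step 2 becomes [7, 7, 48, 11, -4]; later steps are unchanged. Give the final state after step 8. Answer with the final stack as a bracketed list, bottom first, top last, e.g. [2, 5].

[7, 7, 48, 434, -59, -59]

state after step 2 := [7, 7, 48, 11, -4]
3 | ADD | [7, 7, 48, 7]
4 | PUSH 62 | [7, 7, 48, 7, 62]
5 | SWAP | [7, 7, 48, 62, 7]
6 | MUL | [7, 7, 48, 434]
7 | PUSH -59 | [7, 7, 48, 434, -59]
8 | DUP | [7, 7, 48, 434, -59, -59]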